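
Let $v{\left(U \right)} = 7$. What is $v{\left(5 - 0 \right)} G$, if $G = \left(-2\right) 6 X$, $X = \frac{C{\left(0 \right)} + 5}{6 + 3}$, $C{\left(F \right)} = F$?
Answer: $- \frac{140}{3} \approx -46.667$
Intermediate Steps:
$X = \frac{5}{9}$ ($X = \frac{0 + 5}{6 + 3} = \frac{5}{9} \approx 0.55556$)
$G = - \frac{20}{3}$ ($G = \left(-2\right) 6 \cdot \frac{5}{9} = \left(-12\right) \frac{5}{9} = - \frac{20}{3} \approx -6.6667$)
$v{\left(5 - 0 \right)} G = 7 \left(- \frac{20}{3}\right) = - \frac{140}{3}$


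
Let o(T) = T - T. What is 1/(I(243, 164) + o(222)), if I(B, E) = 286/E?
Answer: 82/143 ≈ 0.57343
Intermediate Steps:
o(T) = 0
1/(I(243, 164) + o(222)) = 1/(286/164 + 0) = 1/(286*(1/164) + 0) = 1/(143/82 + 0) = 1/(143/82) = 82/143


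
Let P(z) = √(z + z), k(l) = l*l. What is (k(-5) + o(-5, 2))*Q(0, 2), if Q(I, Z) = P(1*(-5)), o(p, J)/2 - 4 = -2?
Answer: 29*I*√10 ≈ 91.706*I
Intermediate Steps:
k(l) = l²
P(z) = √2*√z (P(z) = √(2*z) = √2*√z)
o(p, J) = 4 (o(p, J) = 8 + 2*(-2) = 8 - 4 = 4)
Q(I, Z) = I*√10 (Q(I, Z) = √2*√(1*(-5)) = √2*√(-5) = √2*(I*√5) = I*√10)
(k(-5) + o(-5, 2))*Q(0, 2) = ((-5)² + 4)*(I*√10) = (25 + 4)*(I*√10) = 29*(I*√10) = 29*I*√10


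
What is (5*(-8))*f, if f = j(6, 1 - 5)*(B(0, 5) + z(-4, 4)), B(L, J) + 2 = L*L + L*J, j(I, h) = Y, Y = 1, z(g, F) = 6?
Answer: -160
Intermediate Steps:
j(I, h) = 1
B(L, J) = -2 + L² + J*L (B(L, J) = -2 + (L*L + L*J) = -2 + (L² + J*L) = -2 + L² + J*L)
f = 4 (f = 1*((-2 + 0² + 5*0) + 6) = 1*((-2 + 0 + 0) + 6) = 1*(-2 + 6) = 1*4 = 4)
(5*(-8))*f = (5*(-8))*4 = -40*4 = -160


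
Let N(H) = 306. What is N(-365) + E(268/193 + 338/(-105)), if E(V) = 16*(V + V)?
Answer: 5014082/20265 ≈ 247.43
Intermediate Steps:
E(V) = 32*V (E(V) = 16*(2*V) = 32*V)
N(-365) + E(268/193 + 338/(-105)) = 306 + 32*(268/193 + 338/(-105)) = 306 + 32*(268*(1/193) + 338*(-1/105)) = 306 + 32*(268/193 - 338/105) = 306 + 32*(-37094/20265) = 306 - 1187008/20265 = 5014082/20265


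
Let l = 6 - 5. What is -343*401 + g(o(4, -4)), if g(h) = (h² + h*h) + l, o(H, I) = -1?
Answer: -137540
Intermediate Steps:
l = 1
g(h) = 1 + 2*h² (g(h) = (h² + h*h) + 1 = (h² + h²) + 1 = 2*h² + 1 = 1 + 2*h²)
-343*401 + g(o(4, -4)) = -343*401 + (1 + 2*(-1)²) = -137543 + (1 + 2*1) = -137543 + (1 + 2) = -137543 + 3 = -137540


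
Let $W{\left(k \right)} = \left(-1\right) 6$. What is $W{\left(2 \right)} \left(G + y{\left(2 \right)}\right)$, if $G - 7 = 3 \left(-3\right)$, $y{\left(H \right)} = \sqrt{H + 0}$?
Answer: $12 - 6 \sqrt{2} \approx 3.5147$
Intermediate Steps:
$y{\left(H \right)} = \sqrt{H}$
$G = -2$ ($G = 7 + 3 \left(-3\right) = 7 - 9 = -2$)
$W{\left(k \right)} = -6$
$W{\left(2 \right)} \left(G + y{\left(2 \right)}\right) = - 6 \left(-2 + \sqrt{2}\right) = 12 - 6 \sqrt{2}$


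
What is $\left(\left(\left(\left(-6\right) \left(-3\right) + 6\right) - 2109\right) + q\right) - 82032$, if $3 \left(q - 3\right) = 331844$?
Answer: $\frac{79502}{3} \approx 26501.0$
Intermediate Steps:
$q = \frac{331853}{3}$ ($q = 3 + \frac{1}{3} \cdot 331844 = 3 + \frac{331844}{3} = \frac{331853}{3} \approx 1.1062 \cdot 10^{5}$)
$\left(\left(\left(\left(-6\right) \left(-3\right) + 6\right) - 2109\right) + q\right) - 82032 = \left(\left(\left(\left(-6\right) \left(-3\right) + 6\right) - 2109\right) + \frac{331853}{3}\right) - 82032 = \left(\left(\left(18 + 6\right) - 2109\right) + \frac{331853}{3}\right) - 82032 = \left(\left(24 - 2109\right) + \frac{331853}{3}\right) - 82032 = \left(-2085 + \frac{331853}{3}\right) - 82032 = \frac{325598}{3} - 82032 = \frac{79502}{3}$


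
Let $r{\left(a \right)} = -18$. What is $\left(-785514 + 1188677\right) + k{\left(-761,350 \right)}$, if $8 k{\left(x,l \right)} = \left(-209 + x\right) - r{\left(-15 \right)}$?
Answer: $403044$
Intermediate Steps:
$k{\left(x,l \right)} = - \frac{191}{8} + \frac{x}{8}$ ($k{\left(x,l \right)} = \frac{\left(-209 + x\right) - -18}{8} = \frac{\left(-209 + x\right) + 18}{8} = \frac{-191 + x}{8} = - \frac{191}{8} + \frac{x}{8}$)
$\left(-785514 + 1188677\right) + k{\left(-761,350 \right)} = \left(-785514 + 1188677\right) + \left(- \frac{191}{8} + \frac{1}{8} \left(-761\right)\right) = 403163 - 119 = 403044$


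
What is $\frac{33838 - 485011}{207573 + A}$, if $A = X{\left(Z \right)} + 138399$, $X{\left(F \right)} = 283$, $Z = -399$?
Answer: $- \frac{451173}{346255} \approx -1.303$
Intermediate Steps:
$A = 138682$ ($A = 283 + 138399 = 138682$)
$\frac{33838 - 485011}{207573 + A} = \frac{33838 - 485011}{207573 + 138682} = - \frac{451173}{346255}$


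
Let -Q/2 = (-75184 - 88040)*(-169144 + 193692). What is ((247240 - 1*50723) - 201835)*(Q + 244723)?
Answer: -42617868227186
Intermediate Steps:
Q = 8013645504 (Q = -2*(-75184 - 88040)*(-169144 + 193692) = -(-326448)*24548 = -2*(-4006822752) = 8013645504)
((247240 - 1*50723) - 201835)*(Q + 244723) = ((247240 - 1*50723) - 201835)*(8013645504 + 244723) = ((247240 - 50723) - 201835)*8013890227 = (196517 - 201835)*8013890227 = -5318*8013890227 = -42617868227186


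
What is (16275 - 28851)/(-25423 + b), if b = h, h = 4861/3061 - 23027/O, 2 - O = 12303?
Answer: 473528667936/957131115895 ≈ 0.49474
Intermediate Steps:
O = -12301 (O = 2 - 1*12303 = 2 - 12303 = -12301)
h = 130280808/37653361 (h = 4861/3061 - 23027/(-12301) = 4861*(1/3061) - 23027*(-1/12301) = 4861/3061 + 23027/12301 = 130280808/37653361 ≈ 3.4600)
b = 130280808/37653361 ≈ 3.4600
(16275 - 28851)/(-25423 + b) = (16275 - 28851)/(-25423 + 130280808/37653361) = -12576/(-957131115895/37653361) = -12576*(-37653361/957131115895) = 473528667936/957131115895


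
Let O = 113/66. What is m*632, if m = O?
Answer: 35708/33 ≈ 1082.1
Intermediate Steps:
O = 113/66 (O = 113*(1/66) = 113/66 ≈ 1.7121)
m = 113/66 ≈ 1.7121
m*632 = (113/66)*632 = 35708/33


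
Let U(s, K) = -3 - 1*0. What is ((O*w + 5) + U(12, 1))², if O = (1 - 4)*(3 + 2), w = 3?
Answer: 1849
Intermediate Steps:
U(s, K) = -3 (U(s, K) = -3 + 0 = -3)
O = -15 (O = -3*5 = -15)
((O*w + 5) + U(12, 1))² = ((-15*3 + 5) - 3)² = ((-45 + 5) - 3)² = (-40 - 3)² = (-43)² = 1849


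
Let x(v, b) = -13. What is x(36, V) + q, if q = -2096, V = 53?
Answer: -2109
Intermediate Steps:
x(36, V) + q = -13 - 2096 = -2109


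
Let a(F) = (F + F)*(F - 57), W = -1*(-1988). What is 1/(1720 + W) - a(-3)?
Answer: -1334879/3708 ≈ -360.00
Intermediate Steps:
W = 1988
a(F) = 2*F*(-57 + F) (a(F) = (2*F)*(-57 + F) = 2*F*(-57 + F))
1/(1720 + W) - a(-3) = 1/(1720 + 1988) - 2*(-3)*(-57 - 3) = 1/3708 - 2*(-3)*(-60) = 1/3708 - 1*360 = 1/3708 - 360 = -1334879/3708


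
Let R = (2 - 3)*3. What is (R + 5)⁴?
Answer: 16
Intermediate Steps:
R = -3 (R = -1*3 = -3)
(R + 5)⁴ = (-3 + 5)⁴ = 2⁴ = 16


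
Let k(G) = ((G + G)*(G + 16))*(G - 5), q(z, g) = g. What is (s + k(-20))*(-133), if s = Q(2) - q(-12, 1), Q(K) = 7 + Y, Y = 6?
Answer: 530404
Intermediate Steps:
Q(K) = 13 (Q(K) = 7 + 6 = 13)
s = 12 (s = 13 - 1*1 = 13 - 1 = 12)
k(G) = 2*G*(-5 + G)*(16 + G) (k(G) = ((2*G)*(16 + G))*(-5 + G) = (2*G*(16 + G))*(-5 + G) = 2*G*(-5 + G)*(16 + G))
(s + k(-20))*(-133) = (12 + 2*(-20)*(-80 + (-20)² + 11*(-20)))*(-133) = (12 + 2*(-20)*(-80 + 400 - 220))*(-133) = (12 + 2*(-20)*100)*(-133) = (12 - 4000)*(-133) = -3988*(-133) = 530404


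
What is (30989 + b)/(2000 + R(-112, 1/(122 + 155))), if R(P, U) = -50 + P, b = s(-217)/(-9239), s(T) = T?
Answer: 143153794/8490641 ≈ 16.860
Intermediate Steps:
b = 217/9239 (b = -217/(-9239) = -217*(-1/9239) = 217/9239 ≈ 0.023487)
(30989 + b)/(2000 + R(-112, 1/(122 + 155))) = (30989 + 217/9239)/(2000 + (-50 - 112)) = 286307588/(9239*(2000 - 162)) = (286307588/9239)/1838 = (286307588/9239)*(1/1838) = 143153794/8490641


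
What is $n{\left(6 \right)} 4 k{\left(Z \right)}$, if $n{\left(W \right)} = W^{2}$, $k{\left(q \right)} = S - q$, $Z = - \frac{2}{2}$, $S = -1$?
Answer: $0$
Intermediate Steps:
$Z = -1$ ($Z = \left(-2\right) \frac{1}{2} = -1$)
$k{\left(q \right)} = -1 - q$
$n{\left(6 \right)} 4 k{\left(Z \right)} = 6^{2} \cdot 4 \left(-1 - -1\right) = 36 \cdot 4 \left(-1 + 1\right) = 144 \cdot 0 = 0$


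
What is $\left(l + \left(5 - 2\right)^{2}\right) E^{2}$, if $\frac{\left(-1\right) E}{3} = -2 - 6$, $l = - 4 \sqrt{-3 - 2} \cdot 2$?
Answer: $5184 - 4608 i \sqrt{5} \approx 5184.0 - 10304.0 i$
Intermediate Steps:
$l = - 8 i \sqrt{5}$ ($l = - 4 \sqrt{-5} \cdot 2 = - 4 i \sqrt{5} \cdot 2 = - 4 \cdot 2 i \sqrt{5} = - 8 i \sqrt{5} \approx - 17.889 i$)
$E = 24$ ($E = - 3 \left(-2 - 6\right) = \left(-3\right) \left(-8\right) = 24$)
$\left(l + \left(5 - 2\right)^{2}\right) E^{2} = \left(- 8 i \sqrt{5} + \left(5 - 2\right)^{2}\right) 24^{2} = \left(- 8 i \sqrt{5} + 3^{2}\right) 576 = \left(- 8 i \sqrt{5} + 9\right) 576 = \left(9 - 8 i \sqrt{5}\right) 576 = 5184 - 4608 i \sqrt{5}$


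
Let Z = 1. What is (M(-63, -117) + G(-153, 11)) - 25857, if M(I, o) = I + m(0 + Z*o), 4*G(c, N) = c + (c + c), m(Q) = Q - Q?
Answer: -104139/4 ≈ -26035.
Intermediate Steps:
m(Q) = 0
G(c, N) = 3*c/4 (G(c, N) = (c + (c + c))/4 = (c + 2*c)/4 = (3*c)/4 = 3*c/4)
M(I, o) = I (M(I, o) = I + 0 = I)
(M(-63, -117) + G(-153, 11)) - 25857 = (-63 + (¾)*(-153)) - 25857 = (-63 - 459/4) - 25857 = -711/4 - 25857 = -104139/4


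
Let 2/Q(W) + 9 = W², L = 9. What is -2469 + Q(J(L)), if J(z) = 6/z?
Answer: -190131/77 ≈ -2469.2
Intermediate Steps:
Q(W) = 2/(-9 + W²)
-2469 + Q(J(L)) = -2469 + 2/(-9 + (6/9)²) = -2469 + 2/(-9 + (6*(⅑))²) = -2469 + 2/(-9 + (⅔)²) = -2469 + 2/(-9 + 4/9) = -2469 + 2/(-77/9) = -2469 + 2*(-9/77) = -2469 - 18/77 = -190131/77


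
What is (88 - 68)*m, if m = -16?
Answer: -320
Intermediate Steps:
(88 - 68)*m = (88 - 68)*(-16) = 20*(-16) = -320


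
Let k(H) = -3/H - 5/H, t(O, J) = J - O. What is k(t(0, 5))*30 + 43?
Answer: -5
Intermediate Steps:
k(H) = -8/H
k(t(0, 5))*30 + 43 = -8/(5 - 1*0)*30 + 43 = -8/(5 + 0)*30 + 43 = -8/5*30 + 43 = -48 + 43 = -5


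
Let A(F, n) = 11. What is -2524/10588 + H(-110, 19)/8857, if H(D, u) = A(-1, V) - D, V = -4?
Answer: -5268480/23444479 ≈ -0.22472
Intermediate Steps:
H(D, u) = 11 - D
-2524/10588 + H(-110, 19)/8857 = -2524/10588 + (11 - 1*(-110))/8857 = -2524*1/10588 + (11 + 110)*(1/8857) = -631/2647 + 121*(1/8857) = -631/2647 + 121/8857 = -5268480/23444479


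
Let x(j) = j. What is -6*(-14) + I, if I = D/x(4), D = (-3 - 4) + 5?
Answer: 167/2 ≈ 83.500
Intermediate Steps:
D = -2 (D = -7 + 5 = -2)
I = -½ (I = -2/4 = -2*¼ = -½ ≈ -0.50000)
-6*(-14) + I = -6*(-14) - ½ = 84 - ½ = 167/2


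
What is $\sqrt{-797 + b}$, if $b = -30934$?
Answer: $i \sqrt{31731} \approx 178.13 i$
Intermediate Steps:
$\sqrt{-797 + b} = \sqrt{-797 - 30934} = \sqrt{-31731} = i \sqrt{31731}$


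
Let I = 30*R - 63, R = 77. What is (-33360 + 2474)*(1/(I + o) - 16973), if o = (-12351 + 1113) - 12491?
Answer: 5630733801241/10741 ≈ 5.2423e+8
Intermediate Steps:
o = -23729 (o = -11238 - 12491 = -23729)
I = 2247 (I = 30*77 - 63 = 2310 - 63 = 2247)
(-33360 + 2474)*(1/(I + o) - 16973) = (-33360 + 2474)*(1/(2247 - 23729) - 16973) = -30886*(1/(-21482) - 16973) = -30886*(-1/21482 - 16973) = -30886*(-364613987/21482) = 5630733801241/10741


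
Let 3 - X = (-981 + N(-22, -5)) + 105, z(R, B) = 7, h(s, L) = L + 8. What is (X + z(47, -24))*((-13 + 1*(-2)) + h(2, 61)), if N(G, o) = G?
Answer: 49032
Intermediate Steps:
h(s, L) = 8 + L
X = 901 (X = 3 - ((-981 - 22) + 105) = 3 - (-1003 + 105) = 3 - 1*(-898) = 3 + 898 = 901)
(X + z(47, -24))*((-13 + 1*(-2)) + h(2, 61)) = (901 + 7)*((-13 + 1*(-2)) + (8 + 61)) = 908*((-13 - 2) + 69) = 908*(-15 + 69) = 908*54 = 49032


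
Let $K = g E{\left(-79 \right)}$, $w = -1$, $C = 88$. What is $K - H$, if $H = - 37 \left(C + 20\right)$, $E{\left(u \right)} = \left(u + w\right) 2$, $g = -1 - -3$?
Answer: $3676$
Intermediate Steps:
$g = 2$ ($g = -1 + 3 = 2$)
$E{\left(u \right)} = -2 + 2 u$ ($E{\left(u \right)} = \left(u - 1\right) 2 = \left(-1 + u\right) 2 = -2 + 2 u$)
$H = -3996$ ($H = - 37 \left(88 + 20\right) = \left(-37\right) 108 = -3996$)
$K = -320$ ($K = 2 \left(-2 + 2 \left(-79\right)\right) = 2 \left(-2 - 158\right) = 2 \left(-160\right) = -320$)
$K - H = -320 - -3996 = -320 + 3996 = 3676$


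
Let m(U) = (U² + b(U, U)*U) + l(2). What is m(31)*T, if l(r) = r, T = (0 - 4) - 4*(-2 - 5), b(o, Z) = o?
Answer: 46176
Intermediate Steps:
T = 24 (T = -4 - 4*(-7) = -4 + 28 = 24)
m(U) = 2 + 2*U² (m(U) = (U² + U*U) + 2 = (U² + U²) + 2 = 2*U² + 2 = 2 + 2*U²)
m(31)*T = (2 + 2*31²)*24 = (2 + 2*961)*24 = (2 + 1922)*24 = 1924*24 = 46176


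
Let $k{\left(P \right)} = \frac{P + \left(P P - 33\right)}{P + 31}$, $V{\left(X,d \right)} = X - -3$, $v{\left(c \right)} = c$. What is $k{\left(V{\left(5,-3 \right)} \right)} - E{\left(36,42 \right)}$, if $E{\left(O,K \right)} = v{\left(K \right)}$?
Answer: $-41$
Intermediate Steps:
$E{\left(O,K \right)} = K$
$V{\left(X,d \right)} = 3 + X$ ($V{\left(X,d \right)} = X + 3 = 3 + X$)
$k{\left(P \right)} = \frac{-33 + P + P^{2}}{31 + P}$ ($k{\left(P \right)} = \frac{P + \left(P^{2} - 33\right)}{31 + P} = \frac{P + \left(-33 + P^{2}\right)}{31 + P} = \frac{-33 + P + P^{2}}{31 + P}$)
$k{\left(V{\left(5,-3 \right)} \right)} - E{\left(36,42 \right)} = \frac{-33 + \left(3 + 5\right) + \left(3 + 5\right)^{2}}{31 + \left(3 + 5\right)} - 42 = \frac{-33 + 8 + 8^{2}}{31 + 8} - 42 = \frac{-33 + 8 + 64}{39} - 42 = \frac{1}{39} \cdot 39 - 42 = 1 - 42 = -41$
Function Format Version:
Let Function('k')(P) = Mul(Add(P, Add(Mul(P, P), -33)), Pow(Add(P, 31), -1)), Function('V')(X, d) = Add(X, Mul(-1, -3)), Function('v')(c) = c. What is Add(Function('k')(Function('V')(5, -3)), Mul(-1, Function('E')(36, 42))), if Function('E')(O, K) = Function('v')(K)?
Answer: -41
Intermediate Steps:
Function('E')(O, K) = K
Function('V')(X, d) = Add(3, X) (Function('V')(X, d) = Add(X, 3) = Add(3, X))
Function('k')(P) = Mul(Pow(Add(31, P), -1), Add(-33, P, Pow(P, 2))) (Function('k')(P) = Mul(Add(P, Add(Pow(P, 2), -33)), Pow(Add(31, P), -1)) = Mul(Add(P, Add(-33, Pow(P, 2))), Pow(Add(31, P), -1)) = Mul(Add(-33, P, Pow(P, 2)), Pow(Add(31, P), -1)) = Mul(Pow(Add(31, P), -1), Add(-33, P, Pow(P, 2))))
Add(Function('k')(Function('V')(5, -3)), Mul(-1, Function('E')(36, 42))) = Add(Mul(Pow(Add(31, Add(3, 5)), -1), Add(-33, Add(3, 5), Pow(Add(3, 5), 2))), Mul(-1, 42)) = Add(Mul(Pow(Add(31, 8), -1), Add(-33, 8, Pow(8, 2))), -42) = Add(Mul(Pow(39, -1), Add(-33, 8, 64)), -42) = Add(Mul(Rational(1, 39), 39), -42) = Add(1, -42) = -41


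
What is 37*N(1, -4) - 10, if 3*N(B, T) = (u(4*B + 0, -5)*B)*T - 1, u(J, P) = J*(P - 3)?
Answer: 4669/3 ≈ 1556.3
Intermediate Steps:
u(J, P) = J*(-3 + P)
N(B, T) = -⅓ - 32*T*B²/3 (N(B, T) = ((((4*B + 0)*(-3 - 5))*B)*T - 1)/3 = ((((4*B)*(-8))*B)*T - 1)/3 = (((-32*B)*B)*T - 1)/3 = ((-32*B²)*T - 1)/3 = (-32*T*B² - 1)/3 = (-1 - 32*T*B²)/3 = -⅓ - 32*T*B²/3)
37*N(1, -4) - 10 = 37*(-⅓ - 32/3*(-4)*1²) - 10 = 37*(-⅓ - 32/3*(-4)*1) - 10 = 37*(-⅓ + 128/3) - 10 = 37*(127/3) - 10 = 4699/3 - 10 = 4669/3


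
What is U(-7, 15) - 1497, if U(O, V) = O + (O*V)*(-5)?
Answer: -979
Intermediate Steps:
U(O, V) = O - 5*O*V
U(-7, 15) - 1497 = -7*(1 - 5*15) - 1497 = -7*(1 - 75) - 1497 = -7*(-74) - 1497 = 518 - 1497 = -979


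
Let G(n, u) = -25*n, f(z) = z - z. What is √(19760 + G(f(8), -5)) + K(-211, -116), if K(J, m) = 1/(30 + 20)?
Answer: 1/50 + 4*√1235 ≈ 140.59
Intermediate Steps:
f(z) = 0
K(J, m) = 1/50
√(19760 + G(f(8), -5)) + K(-211, -116) = √(19760 - 25*0) + 1/50 = √(19760 + 0) + 1/50 = √19760 + 1/50 = 4*√1235 + 1/50 = 1/50 + 4*√1235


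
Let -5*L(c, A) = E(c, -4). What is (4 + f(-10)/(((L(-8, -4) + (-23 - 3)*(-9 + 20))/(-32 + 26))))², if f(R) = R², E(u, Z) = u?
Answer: 2096704/56169 ≈ 37.328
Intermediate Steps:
L(c, A) = -c/5
(4 + f(-10)/(((L(-8, -4) + (-23 - 3)*(-9 + 20))/(-32 + 26))))² = (4 + (-10)²/(((-⅕*(-8) + (-23 - 3)*(-9 + 20))/(-32 + 26))))² = (4 + 100/(((8/5 - 26*11)/(-6))))² = (4 + 100/(((8/5 - 286)*(-⅙))))² = (4 + 100/((-1422/5*(-⅙))))² = (4 + 100/(237/5))² = (4 + 100*(5/237))² = (4 + 500/237)² = (1448/237)² = 2096704/56169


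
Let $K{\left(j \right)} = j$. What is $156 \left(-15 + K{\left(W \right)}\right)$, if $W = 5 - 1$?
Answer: $-1716$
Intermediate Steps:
$W = 4$
$156 \left(-15 + K{\left(W \right)}\right) = 156 \left(-15 + 4\right) = 156 \left(-11\right) = -1716$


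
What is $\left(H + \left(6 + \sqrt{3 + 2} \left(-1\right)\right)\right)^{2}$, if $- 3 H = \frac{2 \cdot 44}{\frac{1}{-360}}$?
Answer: $\left(10566 - \sqrt{5}\right)^{2} \approx 1.1159 \cdot 10^{8}$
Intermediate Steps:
$H = 10560$ ($H = - \frac{2 \cdot 44 \frac{1}{\frac{1}{-360}}}{3} = - \frac{88 \frac{1}{- \frac{1}{360}}}{3} = - \frac{88 \left(-360\right)}{3} = \left(- \frac{1}{3}\right) \left(-31680\right) = 10560$)
$\left(H + \left(6 + \sqrt{3 + 2} \left(-1\right)\right)\right)^{2} = \left(10560 + \left(6 + \sqrt{3 + 2} \left(-1\right)\right)\right)^{2} = \left(10560 + \left(6 + \sqrt{5} \left(-1\right)\right)\right)^{2} = \left(10560 + \left(6 - \sqrt{5}\right)\right)^{2} = \left(10566 - \sqrt{5}\right)^{2}$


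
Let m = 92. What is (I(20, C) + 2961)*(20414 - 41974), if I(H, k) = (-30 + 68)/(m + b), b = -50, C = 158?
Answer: -191576000/3 ≈ -6.3859e+7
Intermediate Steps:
I(H, k) = 19/21 (I(H, k) = (-30 + 68)/(92 - 50) = 38/42 = 38*(1/42) = 19/21)
(I(20, C) + 2961)*(20414 - 41974) = (19/21 + 2961)*(20414 - 41974) = (62200/21)*(-21560) = -191576000/3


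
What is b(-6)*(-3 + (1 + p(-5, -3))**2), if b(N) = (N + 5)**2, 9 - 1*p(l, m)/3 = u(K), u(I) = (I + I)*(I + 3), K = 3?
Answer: 6397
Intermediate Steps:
u(I) = 2*I*(3 + I) (u(I) = (2*I)*(3 + I) = 2*I*(3 + I))
p(l, m) = -81 (p(l, m) = 27 - 6*3*(3 + 3) = 27 - 6*3*6 = 27 - 3*36 = 27 - 108 = -81)
b(N) = (5 + N)**2
b(-6)*(-3 + (1 + p(-5, -3))**2) = (5 - 6)**2*(-3 + (1 - 81)**2) = (-1)**2*(-3 + (-80)**2) = 1*(-3 + 6400) = 1*6397 = 6397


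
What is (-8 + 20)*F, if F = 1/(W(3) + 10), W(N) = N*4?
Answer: 6/11 ≈ 0.54545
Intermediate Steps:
W(N) = 4*N
F = 1/22 (F = 1/(4*3 + 10) = 1/(12 + 10) = 1/22 ≈ 0.045455)
(-8 + 20)*F = (-8 + 20)*(1/22) = 12*(1/22) = 6/11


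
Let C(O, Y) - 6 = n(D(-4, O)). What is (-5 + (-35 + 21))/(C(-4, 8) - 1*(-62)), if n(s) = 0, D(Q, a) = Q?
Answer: -19/68 ≈ -0.27941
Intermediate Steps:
C(O, Y) = 6 (C(O, Y) = 6 + 0 = 6)
(-5 + (-35 + 21))/(C(-4, 8) - 1*(-62)) = (-5 + (-35 + 21))/(6 - 1*(-62)) = (-5 - 14)/(6 + 62) = -19/68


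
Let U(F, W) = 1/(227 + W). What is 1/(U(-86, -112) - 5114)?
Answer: -115/588109 ≈ -0.00019554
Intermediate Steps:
1/(U(-86, -112) - 5114) = 1/(1/(227 - 112) - 5114) = 1/(1/115 - 5114) = 1/(-588109/115) = -115/588109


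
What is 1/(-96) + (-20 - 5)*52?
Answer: -124801/96 ≈ -1300.0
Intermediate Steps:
1/(-96) + (-20 - 5)*52 = -1/96 - 25*52 = -1/96 - 1300 = -124801/96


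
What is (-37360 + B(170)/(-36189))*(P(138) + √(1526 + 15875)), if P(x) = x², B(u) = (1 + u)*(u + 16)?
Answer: -2860943822136/4021 - 150228094*√17401/4021 ≈ -7.1643e+8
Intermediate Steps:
B(u) = (1 + u)*(16 + u)
(-37360 + B(170)/(-36189))*(P(138) + √(1526 + 15875)) = (-37360 + (16 + 170² + 17*170)/(-36189))*(138² + √(1526 + 15875)) = (-37360 + (16 + 28900 + 2890)*(-1/36189))*(19044 + √17401) = (-37360 + 31806*(-1/36189))*(19044 + √17401) = (-37360 - 3534/4021)*(19044 + √17401) = -150228094*(19044 + √17401)/4021 = -2860943822136/4021 - 150228094*√17401/4021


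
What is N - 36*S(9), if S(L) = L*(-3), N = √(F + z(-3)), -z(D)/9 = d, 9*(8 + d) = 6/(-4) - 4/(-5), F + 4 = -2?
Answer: 972 + √6670/10 ≈ 980.17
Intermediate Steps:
F = -6 (F = -4 - 2 = -6)
d = -727/90 (d = -8 + (6/(-4) - 4/(-5))/9 = -8 + (6*(-¼) - 4*(-⅕))/9 = -8 + (-3/2 + ⅘)/9 = -8 + (⅑)*(-7/10) = -8 - 7/90 = -727/90 ≈ -8.0778)
z(D) = 727/10 (z(D) = -9*(-727/90) = 727/10)
N = √6670/10 (N = √(-6 + 727/10) = √(667/10) = √6670/10 ≈ 8.1670)
S(L) = -3*L
N - 36*S(9) = √6670/10 - (-108)*9 = √6670/10 - 36*(-27) = √6670/10 + 972 = 972 + √6670/10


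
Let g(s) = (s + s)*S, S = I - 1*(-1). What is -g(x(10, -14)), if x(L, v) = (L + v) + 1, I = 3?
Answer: 24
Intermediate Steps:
S = 4 (S = 3 - 1*(-1) = 3 + 1 = 4)
x(L, v) = 1 + L + v
g(s) = 8*s (g(s) = (s + s)*4 = (2*s)*4 = 8*s)
-g(x(10, -14)) = -8*(1 + 10 - 14) = -8*(-3) = -1*(-24) = 24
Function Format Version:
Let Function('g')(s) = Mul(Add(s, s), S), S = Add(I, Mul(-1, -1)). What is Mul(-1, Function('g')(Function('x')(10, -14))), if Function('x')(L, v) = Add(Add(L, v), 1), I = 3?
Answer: 24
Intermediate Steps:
S = 4 (S = Add(3, Mul(-1, -1)) = Add(3, 1) = 4)
Function('x')(L, v) = Add(1, L, v)
Function('g')(s) = Mul(8, s) (Function('g')(s) = Mul(Add(s, s), 4) = Mul(Mul(2, s), 4) = Mul(8, s))
Mul(-1, Function('g')(Function('x')(10, -14))) = Mul(-1, Mul(8, Add(1, 10, -14))) = Mul(-1, Mul(8, -3)) = Mul(-1, -24) = 24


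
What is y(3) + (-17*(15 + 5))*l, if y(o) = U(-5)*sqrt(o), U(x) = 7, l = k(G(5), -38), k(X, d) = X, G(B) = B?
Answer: -1700 + 7*sqrt(3) ≈ -1687.9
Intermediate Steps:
l = 5
y(o) = 7*sqrt(o)
y(3) + (-17*(15 + 5))*l = 7*sqrt(3) - 17*(15 + 5)*5 = 7*sqrt(3) - 17*20*5 = 7*sqrt(3) - 340*5 = 7*sqrt(3) - 1700 = -1700 + 7*sqrt(3)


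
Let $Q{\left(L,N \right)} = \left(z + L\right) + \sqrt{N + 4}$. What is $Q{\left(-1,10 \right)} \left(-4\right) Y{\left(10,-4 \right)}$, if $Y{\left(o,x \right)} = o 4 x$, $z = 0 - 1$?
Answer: $-1280 + 640 \sqrt{14} \approx 1114.7$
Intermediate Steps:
$z = -1$
$Q{\left(L,N \right)} = -1 + L + \sqrt{4 + N}$ ($Q{\left(L,N \right)} = \left(-1 + L\right) + \sqrt{N + 4} = \left(-1 + L\right) + \sqrt{4 + N} = -1 + L + \sqrt{4 + N}$)
$Y{\left(o,x \right)} = 4 o x$
$Q{\left(-1,10 \right)} \left(-4\right) Y{\left(10,-4 \right)} = \left(-1 - 1 + \sqrt{4 + 10}\right) \left(-4\right) 4 \cdot 10 \left(-4\right) = \left(-1 - 1 + \sqrt{14}\right) \left(-4\right) \left(-160\right) = \left(-2 + \sqrt{14}\right) \left(-4\right) \left(-160\right) = \left(8 - 4 \sqrt{14}\right) \left(-160\right) = -1280 + 640 \sqrt{14}$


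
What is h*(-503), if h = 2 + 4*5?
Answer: -11066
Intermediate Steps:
h = 22 (h = 2 + 20 = 22)
h*(-503) = 22*(-503) = -11066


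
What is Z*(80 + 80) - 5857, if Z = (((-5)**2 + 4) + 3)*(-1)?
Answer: -10977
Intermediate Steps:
Z = -32 (Z = ((25 + 4) + 3)*(-1) = (29 + 3)*(-1) = 32*(-1) = -32)
Z*(80 + 80) - 5857 = -32*(80 + 80) - 5857 = -32*160 - 5857 = -5120 - 5857 = -10977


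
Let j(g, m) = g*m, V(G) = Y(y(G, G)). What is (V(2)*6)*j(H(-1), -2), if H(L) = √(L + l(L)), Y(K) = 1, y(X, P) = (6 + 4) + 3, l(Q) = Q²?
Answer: 0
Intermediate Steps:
y(X, P) = 13 (y(X, P) = 10 + 3 = 13)
V(G) = 1
H(L) = √(L + L²)
(V(2)*6)*j(H(-1), -2) = (1*6)*(√(-(1 - 1))*(-2)) = 6*(√(-1*0)*(-2)) = 6*(√0*(-2)) = 6*(0*(-2)) = 6*0 = 0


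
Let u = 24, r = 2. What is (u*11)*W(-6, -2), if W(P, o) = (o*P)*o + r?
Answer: -5808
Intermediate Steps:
W(P, o) = 2 + P*o² (W(P, o) = (o*P)*o + 2 = (P*o)*o + 2 = P*o² + 2 = 2 + P*o²)
(u*11)*W(-6, -2) = (24*11)*(2 - 6*(-2)²) = 264*(2 - 6*4) = 264*(2 - 24) = 264*(-22) = -5808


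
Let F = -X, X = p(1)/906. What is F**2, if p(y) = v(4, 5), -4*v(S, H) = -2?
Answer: 1/3283344 ≈ 3.0457e-7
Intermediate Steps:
v(S, H) = 1/2 (v(S, H) = -1/4*(-2) = 1/2)
p(y) = 1/2
X = 1/1812 (X = (1/2)/906 = (1/2)*(1/906) = 1/1812 ≈ 0.00055188)
F = -1/1812 (F = -1*1/1812 = -1/1812 ≈ -0.00055188)
F**2 = (-1/1812)**2 = 1/3283344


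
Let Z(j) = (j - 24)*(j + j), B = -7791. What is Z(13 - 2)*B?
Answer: 2228226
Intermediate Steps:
Z(j) = 2*j*(-24 + j) (Z(j) = (-24 + j)*(2*j) = 2*j*(-24 + j))
Z(13 - 2)*B = (2*(13 - 2)*(-24 + (13 - 2)))*(-7791) = (2*11*(-24 + 11))*(-7791) = (2*11*(-13))*(-7791) = -286*(-7791) = 2228226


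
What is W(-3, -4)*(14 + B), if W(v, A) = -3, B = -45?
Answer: 93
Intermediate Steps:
W(-3, -4)*(14 + B) = -3*(14 - 45) = -3*(-31) = 93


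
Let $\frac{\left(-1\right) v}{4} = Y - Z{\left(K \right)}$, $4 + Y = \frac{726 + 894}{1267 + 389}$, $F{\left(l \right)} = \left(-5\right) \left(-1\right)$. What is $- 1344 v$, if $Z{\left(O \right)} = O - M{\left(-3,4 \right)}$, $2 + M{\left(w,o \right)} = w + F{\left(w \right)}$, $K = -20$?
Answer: $\frac{2099328}{23} \approx 91275.0$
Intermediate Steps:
$F{\left(l \right)} = 5$
$Y = - \frac{139}{46}$ ($Y = -4 + \frac{726 + 894}{1267 + 389} = -4 + \frac{1620}{1656} = -4 + 1620 \cdot \frac{1}{1656} = -4 + \frac{45}{46} = - \frac{139}{46} \approx -3.0217$)
$M{\left(w,o \right)} = 3 + w$ ($M{\left(w,o \right)} = -2 + \left(w + 5\right) = -2 + \left(5 + w\right) = 3 + w$)
$Z{\left(O \right)} = O$ ($Z{\left(O \right)} = O - \left(3 - 3\right) = O - 0 = O + 0 = O$)
$v = - \frac{1562}{23}$ ($v = - 4 \left(- \frac{139}{46} - -20\right) = - 4 \left(- \frac{139}{46} + 20\right) = \left(-4\right) \frac{781}{46} = - \frac{1562}{23} \approx -67.913$)
$- 1344 v = \left(-1344\right) \left(- \frac{1562}{23}\right) = \frac{2099328}{23}$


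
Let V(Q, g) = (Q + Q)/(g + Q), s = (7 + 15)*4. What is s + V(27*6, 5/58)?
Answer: 846080/9401 ≈ 89.999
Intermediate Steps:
s = 88 (s = 22*4 = 88)
V(Q, g) = 2*Q/(Q + g) (V(Q, g) = (2*Q)/(Q + g) = 2*Q/(Q + g))
s + V(27*6, 5/58) = 88 + 2*(27*6)/(27*6 + 5/58) = 88 + 2*162/(162 + 5*(1/58)) = 88 + 2*162/(162 + 5/58) = 88 + 2*162/(9401/58) = 88 + 2*162*(58/9401) = 88 + 18792/9401 = 846080/9401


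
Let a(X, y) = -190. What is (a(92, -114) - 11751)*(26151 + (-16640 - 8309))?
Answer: -14353082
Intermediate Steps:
(a(92, -114) - 11751)*(26151 + (-16640 - 8309)) = (-190 - 11751)*(26151 + (-16640 - 8309)) = -11941*(26151 - 24949) = -11941*1202 = -14353082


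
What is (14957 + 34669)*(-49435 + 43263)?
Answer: -306291672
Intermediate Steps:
(14957 + 34669)*(-49435 + 43263) = 49626*(-6172) = -306291672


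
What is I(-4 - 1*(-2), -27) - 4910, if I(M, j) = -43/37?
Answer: -181713/37 ≈ -4911.2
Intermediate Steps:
I(M, j) = -43/37 (I(M, j) = -43*1/37 = -43/37)
I(-4 - 1*(-2), -27) - 4910 = -43/37 - 4910 = -181713/37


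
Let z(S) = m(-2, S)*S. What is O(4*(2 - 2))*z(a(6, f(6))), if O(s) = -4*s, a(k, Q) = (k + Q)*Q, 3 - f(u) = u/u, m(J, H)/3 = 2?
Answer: 0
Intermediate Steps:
m(J, H) = 6 (m(J, H) = 3*2 = 6)
f(u) = 2 (f(u) = 3 - u/u = 3 - 1*1 = 3 - 1 = 2)
a(k, Q) = Q*(Q + k) (a(k, Q) = (Q + k)*Q = Q*(Q + k))
z(S) = 6*S
O(4*(2 - 2))*z(a(6, f(6))) = (-16*(2 - 2))*(6*(2*(2 + 6))) = (-16*0)*(6*(2*8)) = (-4*0)*(6*16) = 0*96 = 0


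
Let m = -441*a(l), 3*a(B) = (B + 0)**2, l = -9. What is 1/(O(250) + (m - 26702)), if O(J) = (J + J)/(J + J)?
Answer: -1/38608 ≈ -2.5901e-5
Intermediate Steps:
a(B) = B**2/3 (a(B) = (B + 0)**2/3 = B**2/3)
O(J) = 1 (O(J) = (2*J)/((2*J)) = (2*J)*(1/(2*J)) = 1)
m = -11907 (m = -147*(-9)**2 = -147*81 = -441*27 = -11907)
1/(O(250) + (m - 26702)) = 1/(1 + (-11907 - 26702)) = 1/(1 - 38609) = 1/(-38608) = -1/38608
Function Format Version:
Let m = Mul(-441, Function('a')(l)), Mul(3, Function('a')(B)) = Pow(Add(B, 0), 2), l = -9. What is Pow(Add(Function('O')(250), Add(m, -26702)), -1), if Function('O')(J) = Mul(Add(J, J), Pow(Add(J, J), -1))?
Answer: Rational(-1, 38608) ≈ -2.5901e-5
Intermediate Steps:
Function('a')(B) = Mul(Rational(1, 3), Pow(B, 2)) (Function('a')(B) = Mul(Rational(1, 3), Pow(Add(B, 0), 2)) = Mul(Rational(1, 3), Pow(B, 2)))
Function('O')(J) = 1 (Function('O')(J) = Mul(Mul(2, J), Pow(Mul(2, J), -1)) = Mul(Mul(2, J), Mul(Rational(1, 2), Pow(J, -1))) = 1)
m = -11907 (m = Mul(-441, Mul(Rational(1, 3), Pow(-9, 2))) = Mul(-441, Mul(Rational(1, 3), 81)) = Mul(-441, 27) = -11907)
Pow(Add(Function('O')(250), Add(m, -26702)), -1) = Pow(Add(1, Add(-11907, -26702)), -1) = Pow(Add(1, -38609), -1) = Pow(-38608, -1) = Rational(-1, 38608)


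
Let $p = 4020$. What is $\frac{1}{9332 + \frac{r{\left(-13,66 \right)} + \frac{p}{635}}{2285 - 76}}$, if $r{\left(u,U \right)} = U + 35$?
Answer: $\frac{280543}{2618040907} \approx 0.00010716$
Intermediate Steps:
$r{\left(u,U \right)} = 35 + U$
$\frac{1}{9332 + \frac{r{\left(-13,66 \right)} + \frac{p}{635}}{2285 - 76}} = \frac{1}{9332 + \frac{\left(35 + 66\right) + \frac{4020}{635}}{2285 - 76}} = \frac{1}{9332 + \frac{101 + 4020 \cdot \frac{1}{635}}{2209}} = \frac{1}{9332 + \left(101 + \frac{804}{127}\right) \frac{1}{2209}} = \frac{1}{9332 + \frac{13631}{127} \cdot \frac{1}{2209}} = \frac{1}{9332 + \frac{13631}{280543}} = \frac{1}{\frac{2618040907}{280543}} = \frac{280543}{2618040907}$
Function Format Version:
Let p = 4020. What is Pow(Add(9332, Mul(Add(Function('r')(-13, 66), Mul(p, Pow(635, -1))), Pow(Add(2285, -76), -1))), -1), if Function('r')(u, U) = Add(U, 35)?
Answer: Rational(280543, 2618040907) ≈ 0.00010716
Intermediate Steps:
Function('r')(u, U) = Add(35, U)
Pow(Add(9332, Mul(Add(Function('r')(-13, 66), Mul(p, Pow(635, -1))), Pow(Add(2285, -76), -1))), -1) = Pow(Add(9332, Mul(Add(Add(35, 66), Mul(4020, Pow(635, -1))), Pow(Add(2285, -76), -1))), -1) = Pow(Add(9332, Mul(Add(101, Mul(4020, Rational(1, 635))), Pow(2209, -1))), -1) = Pow(Add(9332, Mul(Add(101, Rational(804, 127)), Rational(1, 2209))), -1) = Pow(Add(9332, Mul(Rational(13631, 127), Rational(1, 2209))), -1) = Pow(Add(9332, Rational(13631, 280543)), -1) = Pow(Rational(2618040907, 280543), -1) = Rational(280543, 2618040907)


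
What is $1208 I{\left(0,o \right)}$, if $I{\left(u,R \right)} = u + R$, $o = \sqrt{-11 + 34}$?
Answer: $1208 \sqrt{23} \approx 5793.4$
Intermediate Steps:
$o = \sqrt{23} \approx 4.7958$
$I{\left(u,R \right)} = R + u$
$1208 I{\left(0,o \right)} = 1208 \left(\sqrt{23} + 0\right) = 1208 \sqrt{23}$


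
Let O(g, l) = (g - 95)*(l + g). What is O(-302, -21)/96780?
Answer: 128231/96780 ≈ 1.3250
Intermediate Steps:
O(g, l) = (-95 + g)*(g + l)
O(-302, -21)/96780 = ((-302)² - 95*(-302) - 95*(-21) - 302*(-21))/96780 = (91204 + 28690 + 1995 + 6342)*(1/96780) = 128231*(1/96780) = 128231/96780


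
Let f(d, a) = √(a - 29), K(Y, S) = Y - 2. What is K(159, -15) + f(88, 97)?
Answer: 157 + 2*√17 ≈ 165.25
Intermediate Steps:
K(Y, S) = -2 + Y
f(d, a) = √(-29 + a)
K(159, -15) + f(88, 97) = (-2 + 159) + √(-29 + 97) = 157 + √68 = 157 + 2*√17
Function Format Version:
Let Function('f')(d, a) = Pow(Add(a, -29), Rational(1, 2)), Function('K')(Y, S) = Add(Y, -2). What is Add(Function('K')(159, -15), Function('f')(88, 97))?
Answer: Add(157, Mul(2, Pow(17, Rational(1, 2)))) ≈ 165.25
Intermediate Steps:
Function('K')(Y, S) = Add(-2, Y)
Function('f')(d, a) = Pow(Add(-29, a), Rational(1, 2))
Add(Function('K')(159, -15), Function('f')(88, 97)) = Add(Add(-2, 159), Pow(Add(-29, 97), Rational(1, 2))) = Add(157, Pow(68, Rational(1, 2))) = Add(157, Mul(2, Pow(17, Rational(1, 2))))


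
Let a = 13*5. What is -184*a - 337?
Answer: -12297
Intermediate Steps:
a = 65
-184*a - 337 = -184*65 - 337 = -11960 - 337 = -12297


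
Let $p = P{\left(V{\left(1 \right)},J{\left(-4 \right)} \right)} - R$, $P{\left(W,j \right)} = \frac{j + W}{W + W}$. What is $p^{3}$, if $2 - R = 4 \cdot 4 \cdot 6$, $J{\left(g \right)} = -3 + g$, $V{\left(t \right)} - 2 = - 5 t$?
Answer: $\frac{23639903}{27} \approx 8.7555 \cdot 10^{5}$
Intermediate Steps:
$V{\left(t \right)} = 2 - 5 t$
$R = -94$ ($R = 2 - 4 \cdot 4 \cdot 6 = 2 - 16 \cdot 6 = 2 - 96 = -94$)
$P{\left(W,j \right)} = \frac{W + j}{2 W}$
$p = \frac{287}{3}$ ($p = \frac{\left(2 - 5\right) - 7}{2 \left(2 - 5\right)} - -94 = \frac{\left(2 - 5\right) - 7}{2 \left(2 - 5\right)} + 94 = \frac{-3 - 7}{2 \left(-3\right)} + 94 = \frac{1}{2} \left(- \frac{1}{3}\right) \left(-10\right) + 94 = \frac{5}{3} + 94 = \frac{287}{3} \approx 95.667$)
$p^{3} = \left(\frac{287}{3}\right)^{3} = \frac{23639903}{27}$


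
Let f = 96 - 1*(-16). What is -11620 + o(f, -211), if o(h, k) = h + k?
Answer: -11719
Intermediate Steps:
f = 112 (f = 96 + 16 = 112)
-11620 + o(f, -211) = -11620 + (112 - 211) = -11620 - 99 = -11719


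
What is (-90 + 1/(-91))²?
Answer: 67092481/8281 ≈ 8102.0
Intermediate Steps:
(-90 + 1/(-91))² = (-90 - 1/91)² = (-8191/91)² = 67092481/8281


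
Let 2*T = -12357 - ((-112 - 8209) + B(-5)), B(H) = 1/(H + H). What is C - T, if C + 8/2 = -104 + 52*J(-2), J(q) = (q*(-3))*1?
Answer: 44439/20 ≈ 2221.9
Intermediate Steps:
B(H) = 1/(2*H)
J(q) = -3*q (J(q) = -3*q*1 = -3*q)
T = -40359/20 (T = (-12357 - ((-112 - 8209) + (1/2)/(-5)))/2 = (-12357 - (-8321 + (1/2)*(-1/5)))/2 = (-12357 - (-8321 - 1/10))/2 = (-12357 - 1*(-83211/10))/2 = (-12357 + 83211/10)/2 = (1/2)*(-40359/10) = -40359/20 ≈ -2017.9)
C = 204 (C = -4 + (-104 + 52*(-3*(-2))) = -4 + (-104 + 52*6) = -4 + (-104 + 312) = -4 + 208 = 204)
C - T = 204 - 1*(-40359/20) = 204 + 40359/20 = 44439/20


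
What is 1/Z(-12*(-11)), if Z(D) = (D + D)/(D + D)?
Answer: 1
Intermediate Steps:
Z(D) = 1 (Z(D) = (2*D)/((2*D)) = (2*D)*(1/(2*D)) = 1)
1/Z(-12*(-11)) = 1/1 = 1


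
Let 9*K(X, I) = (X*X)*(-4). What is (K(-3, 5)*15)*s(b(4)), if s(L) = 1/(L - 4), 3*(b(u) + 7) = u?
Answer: 180/29 ≈ 6.2069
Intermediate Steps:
b(u) = -7 + u/3
s(L) = 1/(-4 + L)
K(X, I) = -4*X**2/9 (K(X, I) = ((X*X)*(-4))/9 = (X**2*(-4))/9 = (-4*X**2)/9 = -4*X**2/9)
(K(-3, 5)*15)*s(b(4)) = (-4/9*(-3)**2*15)/(-4 + (-7 + (1/3)*4)) = (-4/9*9*15)/(-4 + (-7 + 4/3)) = (-4*15)/(-4 - 17/3) = -60/(-29/3) = -60*(-3/29) = 180/29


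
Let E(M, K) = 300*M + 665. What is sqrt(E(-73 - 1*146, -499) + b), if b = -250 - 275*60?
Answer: I*sqrt(81785) ≈ 285.98*I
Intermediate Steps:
b = -16750 (b = -250 - 16500 = -16750)
E(M, K) = 665 + 300*M
sqrt(E(-73 - 1*146, -499) + b) = sqrt((665 + 300*(-73 - 1*146)) - 16750) = sqrt((665 + 300*(-73 - 146)) - 16750) = sqrt((665 + 300*(-219)) - 16750) = sqrt((665 - 65700) - 16750) = sqrt(-65035 - 16750) = sqrt(-81785) = I*sqrt(81785)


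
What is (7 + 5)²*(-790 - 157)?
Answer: -136368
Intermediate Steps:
(7 + 5)²*(-790 - 157) = 12²*(-947) = 144*(-947) = -136368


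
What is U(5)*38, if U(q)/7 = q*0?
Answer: 0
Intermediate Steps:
U(q) = 0 (U(q) = 7*(q*0) = 7*0 = 0)
U(5)*38 = 0*38 = 0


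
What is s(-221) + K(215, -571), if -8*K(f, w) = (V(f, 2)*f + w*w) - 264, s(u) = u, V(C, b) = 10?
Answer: -329695/8 ≈ -41212.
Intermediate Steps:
K(f, w) = 33 - 5*f/4 - w²/8 (K(f, w) = -((10*f + w*w) - 264)/8 = -((10*f + w²) - 264)/8 = -((w² + 10*f) - 264)/8 = -(-264 + w² + 10*f)/8 = 33 - 5*f/4 - w²/8)
s(-221) + K(215, -571) = -221 + (33 - 5/4*215 - ⅛*(-571)²) = -221 + (33 - 1075/4 - ⅛*326041) = -221 + (33 - 1075/4 - 326041/8) = -221 - 327927/8 = -329695/8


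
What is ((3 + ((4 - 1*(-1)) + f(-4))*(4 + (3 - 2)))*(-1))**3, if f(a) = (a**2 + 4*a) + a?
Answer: -512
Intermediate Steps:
f(a) = a**2 + 5*a
((3 + ((4 - 1*(-1)) + f(-4))*(4 + (3 - 2)))*(-1))**3 = ((3 + ((4 - 1*(-1)) - 4*(5 - 4))*(4 + (3 - 2)))*(-1))**3 = ((3 + ((4 + 1) - 4*1)*(4 + 1))*(-1))**3 = ((3 + (5 - 4)*5)*(-1))**3 = ((3 + 1*5)*(-1))**3 = ((3 + 5)*(-1))**3 = (8*(-1))**3 = (-8)**3 = -512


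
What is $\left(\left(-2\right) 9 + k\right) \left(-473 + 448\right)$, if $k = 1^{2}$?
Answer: $425$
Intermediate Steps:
$k = 1$
$\left(\left(-2\right) 9 + k\right) \left(-473 + 448\right) = \left(\left(-2\right) 9 + 1\right) \left(-473 + 448\right) = \left(-18 + 1\right) \left(-25\right) = \left(-17\right) \left(-25\right) = 425$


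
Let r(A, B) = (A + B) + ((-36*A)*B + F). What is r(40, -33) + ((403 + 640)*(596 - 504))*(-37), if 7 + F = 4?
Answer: -3502848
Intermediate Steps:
F = -3 (F = -7 + 4 = -3)
r(A, B) = -3 + A + B - 36*A*B (r(A, B) = (A + B) + ((-36*A)*B - 3) = (A + B) + (-36*A*B - 3) = (A + B) + (-3 - 36*A*B) = -3 + A + B - 36*A*B)
r(40, -33) + ((403 + 640)*(596 - 504))*(-37) = (-3 + 40 - 33 - 36*40*(-33)) + ((403 + 640)*(596 - 504))*(-37) = (-3 + 40 - 33 + 47520) + (1043*92)*(-37) = 47524 + 95956*(-37) = 47524 - 3550372 = -3502848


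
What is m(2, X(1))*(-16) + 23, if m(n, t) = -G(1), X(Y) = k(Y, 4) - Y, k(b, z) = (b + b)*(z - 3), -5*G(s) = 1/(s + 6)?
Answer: 789/35 ≈ 22.543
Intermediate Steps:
G(s) = -1/(5*(6 + s)) (G(s) = -1/(5*(s + 6)) = -1/(5*(6 + s)))
k(b, z) = 2*b*(-3 + z) (k(b, z) = (2*b)*(-3 + z) = 2*b*(-3 + z))
X(Y) = Y (X(Y) = 2*Y*(-3 + 4) - Y = 2*Y*1 - Y = 2*Y - Y = Y)
m(n, t) = 1/35 (m(n, t) = -(-1)/(30 + 5*1) = -(-1)/(30 + 5) = -(-1)/35 = -1*(-1/35) = 1/35)
m(2, X(1))*(-16) + 23 = (1/35)*(-16) + 23 = -16/35 + 23 = 789/35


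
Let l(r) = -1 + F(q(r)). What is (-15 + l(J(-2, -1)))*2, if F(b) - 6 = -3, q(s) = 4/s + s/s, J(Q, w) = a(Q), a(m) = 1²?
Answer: -26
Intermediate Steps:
a(m) = 1
J(Q, w) = 1
q(s) = 1 + 4/s (q(s) = 4/s + 1 = 1 + 4/s)
F(b) = 3 (F(b) = 6 - 3 = 3)
l(r) = 2 (l(r) = -1 + 3 = 2)
(-15 + l(J(-2, -1)))*2 = (-15 + 2)*2 = -13*2 = -26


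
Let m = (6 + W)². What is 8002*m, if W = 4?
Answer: 800200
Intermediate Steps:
m = 100 (m = (6 + 4)² = 10² = 100)
8002*m = 8002*100 = 800200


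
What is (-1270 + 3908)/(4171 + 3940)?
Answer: 2638/8111 ≈ 0.32524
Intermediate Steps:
(-1270 + 3908)/(4171 + 3940) = 2638/8111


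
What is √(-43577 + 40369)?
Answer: 2*I*√802 ≈ 56.639*I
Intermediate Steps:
√(-43577 + 40369) = √(-3208) = 2*I*√802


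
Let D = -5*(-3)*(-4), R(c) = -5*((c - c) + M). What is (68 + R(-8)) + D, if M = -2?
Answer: 18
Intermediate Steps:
R(c) = 10 (R(c) = -5*((c - c) - 2) = -5*(0 - 2) = -5*(-2) = 10)
D = -60 (D = 15*(-4) = -60)
(68 + R(-8)) + D = (68 + 10) - 60 = 78 - 60 = 18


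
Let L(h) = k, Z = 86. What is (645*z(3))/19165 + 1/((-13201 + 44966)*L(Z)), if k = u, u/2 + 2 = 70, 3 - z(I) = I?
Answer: 1/4320040 ≈ 2.3148e-7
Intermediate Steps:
z(I) = 3 - I
u = 136 (u = -4 + 2*70 = -4 + 140 = 136)
k = 136
L(h) = 136
(645*z(3))/19165 + 1/((-13201 + 44966)*L(Z)) = (645*(3 - 1*3))/19165 + 1/((-13201 + 44966)*136) = (645*(3 - 3))*(1/19165) + (1/136)/31765 = (645*0)*(1/19165) + (1/31765)*(1/136) = 0*(1/19165) + 1/4320040 = 0 + 1/4320040 = 1/4320040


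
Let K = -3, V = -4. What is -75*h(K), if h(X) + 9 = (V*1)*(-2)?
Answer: 75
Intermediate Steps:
h(X) = -1 (h(X) = -9 - 4*1*(-2) = -9 - 4*(-2) = -9 + 8 = -1)
-75*h(K) = -75*(-1) = 75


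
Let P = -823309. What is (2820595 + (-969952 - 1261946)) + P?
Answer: -234612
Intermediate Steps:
(2820595 + (-969952 - 1261946)) + P = (2820595 + (-969952 - 1261946)) - 823309 = (2820595 - 2231898) - 823309 = 588697 - 823309 = -234612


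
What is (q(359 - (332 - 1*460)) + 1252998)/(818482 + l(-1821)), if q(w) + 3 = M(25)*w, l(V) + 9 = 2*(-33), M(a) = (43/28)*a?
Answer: 35607385/22915396 ≈ 1.5539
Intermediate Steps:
M(a) = 43*a/28 (M(a) = (43*(1/28))*a = 43*a/28)
l(V) = -75 (l(V) = -9 + 2*(-33) = -9 - 66 = -75)
q(w) = -3 + 1075*w/28 (q(w) = -3 + ((43/28)*25)*w = -3 + 1075*w/28)
(q(359 - (332 - 1*460)) + 1252998)/(818482 + l(-1821)) = ((-3 + 1075*(359 - (332 - 1*460))/28) + 1252998)/(818482 - 75) = ((-3 + 1075*(359 - (332 - 460))/28) + 1252998)/818407 = ((-3 + 1075*(359 - 1*(-128))/28) + 1252998)*(1/818407) = ((-3 + 1075*(359 + 128)/28) + 1252998)*(1/818407) = ((-3 + (1075/28)*487) + 1252998)*(1/818407) = ((-3 + 523525/28) + 1252998)*(1/818407) = (523441/28 + 1252998)*(1/818407) = (35607385/28)*(1/818407) = 35607385/22915396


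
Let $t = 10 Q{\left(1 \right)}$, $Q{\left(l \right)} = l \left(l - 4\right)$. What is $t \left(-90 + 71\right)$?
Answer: $570$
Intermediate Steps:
$Q{\left(l \right)} = l \left(-4 + l\right)$
$t = -30$ ($t = 10 \cdot 1 \left(-4 + 1\right) = 10 \cdot 1 \left(-3\right) = 10 \left(-3\right) = -30$)
$t \left(-90 + 71\right) = - 30 \left(-90 + 71\right) = \left(-30\right) \left(-19\right) = 570$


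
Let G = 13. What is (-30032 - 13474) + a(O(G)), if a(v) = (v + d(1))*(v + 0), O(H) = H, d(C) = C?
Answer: -43324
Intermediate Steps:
a(v) = v*(1 + v) (a(v) = (v + 1)*(v + 0) = (1 + v)*v = v*(1 + v))
(-30032 - 13474) + a(O(G)) = (-30032 - 13474) + 13*(1 + 13) = -43506 + 13*14 = -43506 + 182 = -43324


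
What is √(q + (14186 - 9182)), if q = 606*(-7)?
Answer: √762 ≈ 27.604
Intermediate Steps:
q = -4242
√(q + (14186 - 9182)) = √(-4242 + (14186 - 9182)) = √(-4242 + 5004) = √762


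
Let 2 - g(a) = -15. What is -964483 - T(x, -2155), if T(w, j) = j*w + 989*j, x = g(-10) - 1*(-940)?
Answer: 3229147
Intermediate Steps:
g(a) = 17 (g(a) = 2 - 1*(-15) = 2 + 15 = 17)
x = 957 (x = 17 - 1*(-940) = 17 + 940 = 957)
T(w, j) = 989*j + j*w
-964483 - T(x, -2155) = -964483 - (-2155)*(989 + 957) = -964483 - (-2155)*1946 = -964483 - 1*(-4193630) = -964483 + 4193630 = 3229147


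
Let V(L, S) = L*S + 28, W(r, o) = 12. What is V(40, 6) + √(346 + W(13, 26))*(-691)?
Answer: 268 - 691*√358 ≈ -12806.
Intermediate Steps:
V(L, S) = 28 + L*S
V(40, 6) + √(346 + W(13, 26))*(-691) = (28 + 40*6) + √(346 + 12)*(-691) = (28 + 240) + √358*(-691) = 268 - 691*√358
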